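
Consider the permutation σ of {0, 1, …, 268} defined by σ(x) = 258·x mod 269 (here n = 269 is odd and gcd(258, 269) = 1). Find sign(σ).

Orbit of 38 under x↦258x: [38, 120, 25, 263, 66, 81, 185]… (length divides ord_269(258)).
Decompose π into cycles: lengths [67, 67, 67, 67, 1] (5 cycles, including the fixed point 0).
5 cycles on 269: each ℓ→(−1)^(ℓ−1), product (−1)^264 = +1.
Via Zolotarev, sign(π_{258}) = (258|269) = +1.

+1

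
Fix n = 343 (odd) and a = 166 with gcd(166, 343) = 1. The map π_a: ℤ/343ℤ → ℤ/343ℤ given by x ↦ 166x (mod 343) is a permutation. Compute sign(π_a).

-1

Trace 166: π^k(166) = [166, 116, 48, 79, 80, 246, 19] for k=0..6.
16 cycles of lengths [42, 42, 42, 42, 42, 42, 42, 6, 6, 6, 6, 6, 6, 6, 6, 1].
16 cycles on 343: each ℓ→(−1)^(ℓ−1), product (−1)^327 = -1.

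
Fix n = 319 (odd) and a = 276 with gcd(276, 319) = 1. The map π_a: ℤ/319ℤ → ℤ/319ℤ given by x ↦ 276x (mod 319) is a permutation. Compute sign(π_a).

-1

Trace 243: π^k(243) = [243, 78, 155, 34, 133, 23, 287] for k=0..6.
Cycle type of π: 28×11 + 1×11; total 22 cycles.
n − c = 319 − 22 = 297; sign = (−1)^297 = -1.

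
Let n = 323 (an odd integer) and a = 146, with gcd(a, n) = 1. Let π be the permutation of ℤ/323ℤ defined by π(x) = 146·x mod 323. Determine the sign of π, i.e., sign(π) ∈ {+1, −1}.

+1

Trace 121: π^k(121) = [121, 224, 81, 198, 161, 250, 1] for k=0..6.
5 cycles of lengths [144, 144, 18, 16, 1].
sign(π) = (−1)^{n − #cycles} = (−1)^{323−5} = (−1)^318 = +1.
Via Zolotarev, sign(π_{146}) = (146|323) = +1.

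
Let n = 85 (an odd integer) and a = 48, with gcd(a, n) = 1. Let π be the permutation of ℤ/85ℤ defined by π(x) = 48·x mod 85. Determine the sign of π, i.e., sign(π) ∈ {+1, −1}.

Trace 3: π^k(3) = [3, 59, 27, 21, 73, 19, 62] for k=0..6.
Cycle lengths of π_48 on ℤ/85ℤ: [16, 16, 16, 16, 16, 4, 1]; 7 cycles in total.
sign(π) = (−1)^{n − #cycles} = (−1)^{85−7} = (−1)^78 = +1.
The Jacobi symbol (48|85) = +1 (Zolotarev) agrees.

+1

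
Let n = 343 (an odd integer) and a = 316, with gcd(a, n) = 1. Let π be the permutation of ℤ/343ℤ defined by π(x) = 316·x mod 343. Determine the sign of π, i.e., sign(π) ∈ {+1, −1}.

Start at x=22: 22 → 92 → 260 → 183 → 204 → 323 → 197 → … (one orbit).
Decompose π into cycles: lengths [49, 49, 49, 49, 49, 49, 7, 7, 7, 7, 7, 7, 1, 1, 1, 1, 1, 1, 1] (19 cycles, including the fixed point 0).
Σ(ℓ_i−1) = 343−19 = 324; sign = (−1)^324 = +1.

+1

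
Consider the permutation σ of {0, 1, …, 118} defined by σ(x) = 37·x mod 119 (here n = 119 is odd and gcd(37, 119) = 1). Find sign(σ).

Orbit of 95 under x↦37x: [95, 64, 107, 32, 113, 16, 116]… (length divides ord_119(37)).
The orbit structure of x ↦ 37x mod 119: 6 orbits of sizes [48, 48, 16, 3, 3, 1].
Σ(ℓ_i−1) = 119−6 = 113; sign = (−1)^113 = -1.
Via Zolotarev, sign(π_{37}) = (37|119) = -1.

-1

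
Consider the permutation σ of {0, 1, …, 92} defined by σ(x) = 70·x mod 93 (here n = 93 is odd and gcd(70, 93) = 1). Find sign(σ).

+1

Trace 16: π^k(16) = [16, 4, 1, 70, 64] for k=0..4.
21 cycles of lengths [5, 5, 5, 5, 5, 5, 5, 5, 5, 5, 5, 5, 5, 5, 5, 5, 5, 5, 1, 1, 1].
sign(π) = (−1)^{n − #cycles} = (−1)^{93−21} = (−1)^72 = +1.
The Jacobi symbol (70|93) = +1 (Zolotarev) agrees.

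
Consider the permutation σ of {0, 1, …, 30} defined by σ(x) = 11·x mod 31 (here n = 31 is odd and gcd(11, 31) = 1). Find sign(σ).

-1

Start at x=25: 25 → 27 → 18 → 12 → 8 → 26 → 7 → … (one orbit).
2 cycles of lengths [30, 1].
n − c = 31 − 2 = 29; sign = (−1)^29 = -1.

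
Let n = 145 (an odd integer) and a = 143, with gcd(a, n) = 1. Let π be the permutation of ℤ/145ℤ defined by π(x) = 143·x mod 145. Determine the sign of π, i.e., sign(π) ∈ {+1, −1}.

+1

Trace 141: π^k(141) = [141, 8, 129, 32, 81, 128, 34] for k=0..6.
Decompose π into cycles: lengths [28, 28, 28, 28, 28, 4, 1] (7 cycles, including the fixed point 0).
With 7 cycles on 145 points, sign = (−1)^{145−7} = +1.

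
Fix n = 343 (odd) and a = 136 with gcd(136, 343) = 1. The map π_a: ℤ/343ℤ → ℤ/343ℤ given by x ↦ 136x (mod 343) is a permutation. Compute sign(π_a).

-1

Trace 314: π^k(314) = [314, 172, 68, 330, 290, 338, 6] for k=0..6.
The orbit structure of x ↦ 136x mod 343: 4 orbits of sizes [294, 42, 6, 1].
Σ(ℓ_i−1) = 343−4 = 339; sign = (−1)^339 = -1.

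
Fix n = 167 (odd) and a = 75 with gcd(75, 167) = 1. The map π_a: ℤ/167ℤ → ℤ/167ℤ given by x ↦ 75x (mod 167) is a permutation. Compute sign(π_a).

Start at x=130: 130 → 64 → 124 → 115 → 108 → 84 → 121 → … (one orbit).
Decompose π into cycles: lengths [83, 83, 1] (3 cycles, including the fixed point 0).
167 − 3 = 164 transpositions; sign(π) = (−1)^164 = +1.
(75|167)_J = +1 (Zolotarev's lemma cross-check).

+1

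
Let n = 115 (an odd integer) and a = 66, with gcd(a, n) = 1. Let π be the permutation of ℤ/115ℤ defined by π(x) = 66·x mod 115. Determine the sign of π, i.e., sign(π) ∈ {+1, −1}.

Start at x=6: 6 → 51 → 31 → 91 → 26 → 106 → 96 → … (one orbit).
10 cycles of lengths [22, 22, 22, 22, 22, 1, 1, 1, 1, 1].
sign(π) = (−1)^{n − #cycles} = (−1)^{115−10} = (−1)^105 = -1.

-1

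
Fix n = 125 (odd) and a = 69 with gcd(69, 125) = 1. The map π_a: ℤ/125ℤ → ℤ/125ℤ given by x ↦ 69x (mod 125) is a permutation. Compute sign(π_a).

+1

Orbit of 4 under x↦69x: [4, 26, 44, 36, 109, 21, 74]… (length divides ord_125(69)).
7 cycles of lengths [50, 50, 10, 10, 2, 2, 1].
Σ(ℓ_i−1) = 125−7 = 118; sign = (−1)^118 = +1.
The Jacobi symbol (69|125) = +1 (Zolotarev) agrees.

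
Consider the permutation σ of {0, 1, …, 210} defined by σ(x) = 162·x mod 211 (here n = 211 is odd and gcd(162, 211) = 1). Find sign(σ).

Orbit of 94 under x↦162x: [94, 36, 135, 137, 39, 199, 166]… (length divides ord_211(162)).
π_162 has 2 disjoint cycles with lengths [210, 1] on {0,…,210}.
2 cycles on 211: each ℓ→(−1)^(ℓ−1), product (−1)^209 = -1.

-1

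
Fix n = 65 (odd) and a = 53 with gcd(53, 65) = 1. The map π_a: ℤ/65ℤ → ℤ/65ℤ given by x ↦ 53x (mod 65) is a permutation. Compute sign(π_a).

-1

Trace 1: π^k(1) = [1, 53, 14, 27] for k=0..3.
26 cycles of lengths [4, 4, 4, 4, 4, 4, 4, 4, 4, 4, 4, 4, 4, 1, 1, 1, 1, 1, 1, 1, 1, 1, 1, 1, 1, 1].
n − c = 65 − 26 = 39; sign = (−1)^39 = -1.
Zolotarev: (53|65) = -1, matching the cycle-count sign.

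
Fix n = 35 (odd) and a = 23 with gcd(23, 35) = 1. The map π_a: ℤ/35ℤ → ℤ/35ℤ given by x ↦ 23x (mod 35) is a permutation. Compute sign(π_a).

Trace 32: π^k(32) = [32, 1, 23, 4, 22, 16, 18] for k=0..6.
The orbit structure of x ↦ 23x mod 35: 6 orbits of sizes [12, 12, 4, 3, 3, 1].
35 − 6 = 29 transpositions; sign(π) = (−1)^29 = -1.
(23|35)_J = -1 (Zolotarev's lemma cross-check).

-1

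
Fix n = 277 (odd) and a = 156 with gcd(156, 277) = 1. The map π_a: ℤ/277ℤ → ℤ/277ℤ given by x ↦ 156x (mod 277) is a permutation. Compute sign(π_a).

Trace 201: π^k(201) = [201, 55, 270, 16, 3, 191, 157] for k=0..6.
The orbit structure of x ↦ 156x mod 277: 5 orbits of sizes [69, 69, 69, 69, 1].
With 5 cycles on 277 points, sign = (−1)^{277−5} = +1.
Zolotarev: (156|277) = +1, matching the cycle-count sign.

+1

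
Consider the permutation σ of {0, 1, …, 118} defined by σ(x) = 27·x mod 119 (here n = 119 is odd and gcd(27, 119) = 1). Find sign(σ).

+1

Start at x=15: 15 → 48 → 106 → 6 → 43 → 90 → 50 → … (one orbit).
The orbit structure of x ↦ 27x mod 119: 11 orbits of sizes [16, 16, 16, 16, 16, 16, 16, 2, 2, 2, 1].
n − c = 119 − 11 = 108; sign = (−1)^108 = +1.
Check: (27/119) = +1 by Zolotarev.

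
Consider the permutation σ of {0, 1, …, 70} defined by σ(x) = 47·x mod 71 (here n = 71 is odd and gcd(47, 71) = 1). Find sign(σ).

-1

Trace 16: π^k(16) = [16, 42, 57, 52, 30, 61, 27] for k=0..6.
Decompose π into cycles: lengths [70, 1] (2 cycles, including the fixed point 0).
2 cycles on 71: each ℓ→(−1)^(ℓ−1), product (−1)^69 = -1.
(47|71)_J = -1 (Zolotarev's lemma cross-check).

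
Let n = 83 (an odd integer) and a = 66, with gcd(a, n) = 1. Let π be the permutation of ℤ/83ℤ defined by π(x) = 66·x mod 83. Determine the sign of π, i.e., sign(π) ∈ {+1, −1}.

Trace 22: π^k(22) = [22, 41, 50, 63, 8, 30, 71] for k=0..6.
The orbit structure of x ↦ 66x mod 83: 2 orbits of sizes [82, 1].
2 cycles on 83: each ℓ→(−1)^(ℓ−1), product (−1)^81 = -1.

-1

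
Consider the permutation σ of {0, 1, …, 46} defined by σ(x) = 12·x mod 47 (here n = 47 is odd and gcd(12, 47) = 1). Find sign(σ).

Trace 3: π^k(3) = [3, 36, 9, 14, 27, 42, 34] for k=0..6.
The orbit structure of x ↦ 12x mod 47: 3 orbits of sizes [23, 23, 1].
n − c = 47 − 3 = 44; sign = (−1)^44 = +1.

+1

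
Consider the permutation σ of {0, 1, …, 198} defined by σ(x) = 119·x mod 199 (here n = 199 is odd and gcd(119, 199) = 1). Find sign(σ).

Trace 42: π^k(42) = [42, 23, 150, 139, 24, 70, 171] for k=0..6.
2 cycles of lengths [198, 1].
n − c = 199 − 2 = 197; sign = (−1)^197 = -1.
The Jacobi symbol (119|199) = -1 (Zolotarev) agrees.

-1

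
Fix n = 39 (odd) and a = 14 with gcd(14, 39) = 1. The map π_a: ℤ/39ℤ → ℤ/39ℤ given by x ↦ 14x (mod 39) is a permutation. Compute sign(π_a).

Orbit of 14 under x↦14x: [14, 1]… (length divides ord_39(14)).
Cycle type of π: 2×13 + 1×13; total 26 cycles.
With 26 cycles on 39 points, sign = (−1)^{39−26} = -1.

-1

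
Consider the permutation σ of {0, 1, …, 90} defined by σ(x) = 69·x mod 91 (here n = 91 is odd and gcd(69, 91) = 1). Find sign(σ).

Trace 1: π^k(1) = [1, 69, 29, 90, 22, 62] for k=0..5.
Decompose π into cycles: lengths [6, 6, 6, 6, 6, 6, 6, 6, 6, 6, 6, 6, 6, 6, 2, 2, 2, 1] (18 cycles, including the fixed point 0).
Σ(ℓ_i−1) = 91−18 = 73; sign = (−1)^73 = -1.
Zolotarev: (69|91) = -1, matching the cycle-count sign.

-1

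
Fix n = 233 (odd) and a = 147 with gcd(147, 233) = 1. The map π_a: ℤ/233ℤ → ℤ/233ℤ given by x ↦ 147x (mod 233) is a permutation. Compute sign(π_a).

-1

Trace 133: π^k(133) = [133, 212, 175, 95, 218, 125, 201] for k=0..6.
The orbit structure of x ↦ 147x mod 233: 2 orbits of sizes [232, 1].
233 − 2 = 231 transpositions; sign(π) = (−1)^231 = -1.
Via Zolotarev, sign(π_{147}) = (147|233) = -1.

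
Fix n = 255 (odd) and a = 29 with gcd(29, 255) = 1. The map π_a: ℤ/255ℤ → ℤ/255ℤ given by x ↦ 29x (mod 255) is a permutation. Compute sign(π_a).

+1

Start at x=121: 121 → 194 → 16 → 209 → 196 → 74 → 106 → … (one orbit).
Cycle lengths of π_29 on ℤ/255ℤ: [16, 16, 16, 16, 16, 16, 16, 16, 16, 16, 16, 16, 16, 16, 16, 2, 2, 2, 2, 2, 2, 2, 1]; 23 cycles in total.
n − c = 255 − 23 = 232; sign = (−1)^232 = +1.
Check: (29/255) = +1 by Zolotarev.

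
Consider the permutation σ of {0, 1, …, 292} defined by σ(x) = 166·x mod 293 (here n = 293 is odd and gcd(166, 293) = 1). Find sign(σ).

-1

Orbit of 94 under x↦166x: [94, 75, 144, 171, 258, 50, 96]… (length divides ord_293(166)).
Decompose π into cycles: lengths [292, 1] (2 cycles, including the fixed point 0).
With 2 cycles on 293 points, sign = (−1)^{293−2} = -1.
Via Zolotarev, sign(π_{166}) = (166|293) = -1.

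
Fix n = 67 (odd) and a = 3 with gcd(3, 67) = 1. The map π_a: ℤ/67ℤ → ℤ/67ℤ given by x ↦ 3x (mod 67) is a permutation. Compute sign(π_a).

Start at x=3: 3 → 9 → 27 → 14 → 42 → 59 → 43 → … (one orbit).
Decompose π into cycles: lengths [22, 22, 22, 1] (4 cycles, including the fixed point 0).
With 4 cycles on 67 points, sign = (−1)^{67−4} = -1.
Via Zolotarev, sign(π_{3}) = (3|67) = -1.

-1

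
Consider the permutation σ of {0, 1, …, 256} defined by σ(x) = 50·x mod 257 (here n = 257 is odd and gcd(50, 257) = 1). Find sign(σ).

Trace 143: π^k(143) = [143, 211, 13, 136, 118, 246, 221] for k=0..6.
Decompose π into cycles: lengths [128, 128, 1] (3 cycles, including the fixed point 0).
257 − 3 = 254 transpositions; sign(π) = (−1)^254 = +1.

+1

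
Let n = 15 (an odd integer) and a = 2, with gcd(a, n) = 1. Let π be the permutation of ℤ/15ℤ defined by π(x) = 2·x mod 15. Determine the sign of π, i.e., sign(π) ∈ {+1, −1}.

+1

Orbit of 4 under x↦2x: [4, 8, 1, 2]… (length divides ord_15(2)).
Decompose π into cycles: lengths [4, 4, 4, 2, 1] (5 cycles, including the fixed point 0).
n − c = 15 − 5 = 10; sign = (−1)^10 = +1.
Zolotarev: (2|15) = +1, matching the cycle-count sign.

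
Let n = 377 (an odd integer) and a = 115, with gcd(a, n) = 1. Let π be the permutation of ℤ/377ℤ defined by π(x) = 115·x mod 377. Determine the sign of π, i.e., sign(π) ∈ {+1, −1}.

Start at x=30: 30 → 57 → 146 → 202 → 233 → 28 → 204 → … (one orbit).
π_115 has 44 disjoint cycles with lengths [12, 12, 12, 12, 12, 12, 12, 12, 12, 12, 12, 12, 12, 12, 12, 12, 12, 12, 12, 12, 12, 12, 12, 12, 12, 12, 12, 12, 12, 2, 2, 2, 2, 2, 2, 2, 2, 2, 2, 2, 2, 2, 2, 1] on {0,…,376}.
377 − 44 = 333 transpositions; sign(π) = (−1)^333 = -1.
(115|377)_J = -1 (Zolotarev's lemma cross-check).

-1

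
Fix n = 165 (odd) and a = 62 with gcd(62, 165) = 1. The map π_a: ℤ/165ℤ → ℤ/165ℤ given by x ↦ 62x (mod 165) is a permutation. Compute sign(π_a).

Orbit of 136 under x↦62x: [136, 17, 64, 8, 1, 62, 49]… (length divides ord_165(62)).
The orbit structure of x ↦ 62x mod 165: 14 orbits of sizes [20, 20, 20, 20, 20, 20, 10, 10, 10, 4, 4, 4, 2, 1].
sign(π) = (−1)^{n − #cycles} = (−1)^{165−14} = (−1)^151 = -1.
Check: (62/165) = -1 by Zolotarev.

-1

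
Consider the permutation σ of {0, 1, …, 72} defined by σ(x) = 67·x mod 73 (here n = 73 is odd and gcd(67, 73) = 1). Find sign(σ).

+1

Orbit of 27 under x↦67x: [27, 57, 23, 8, 25, 69, 24]… (length divides ord_73(67)).
Cycle type of π: 36×2 + 1; total 3 cycles.
n − c = 73 − 3 = 70; sign = (−1)^70 = +1.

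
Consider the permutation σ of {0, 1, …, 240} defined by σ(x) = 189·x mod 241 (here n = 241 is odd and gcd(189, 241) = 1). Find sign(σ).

-1

Trace 13: π^k(13) = [13, 47, 207, 81, 126, 196, 171] for k=0..6.
Decompose π into cycles: lengths [240, 1] (2 cycles, including the fixed point 0).
2 cycles on 241: each ℓ→(−1)^(ℓ−1), product (−1)^239 = -1.
(189|241)_J = -1 (Zolotarev's lemma cross-check).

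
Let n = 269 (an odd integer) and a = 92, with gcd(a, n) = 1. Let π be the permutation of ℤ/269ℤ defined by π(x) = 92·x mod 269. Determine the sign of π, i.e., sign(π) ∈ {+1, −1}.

Orbit of 222 under x↦92x: [222, 249, 43, 190, 264, 78, 182]… (length divides ord_269(92)).
3 cycles of lengths [134, 134, 1].
n − c = 269 − 3 = 266; sign = (−1)^266 = +1.

+1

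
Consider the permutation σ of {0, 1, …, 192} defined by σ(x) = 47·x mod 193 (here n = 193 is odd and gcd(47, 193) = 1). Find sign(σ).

Start at x=127: 127 → 179 → 114 → 147 → 154 → 97 → 120 → … (one orbit).
The orbit structure of x ↦ 47x mod 193: 2 orbits of sizes [192, 1].
193 − 2 = 191 transpositions; sign(π) = (−1)^191 = -1.

-1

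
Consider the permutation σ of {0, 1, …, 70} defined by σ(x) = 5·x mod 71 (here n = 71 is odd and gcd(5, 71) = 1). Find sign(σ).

Trace 57: π^k(57) = [57, 1, 5, 25, 54] for k=0..4.
15 cycles of lengths [5, 5, 5, 5, 5, 5, 5, 5, 5, 5, 5, 5, 5, 5, 1].
n − c = 71 − 15 = 56; sign = (−1)^56 = +1.
Via Zolotarev, sign(π_{5}) = (5|71) = +1.

+1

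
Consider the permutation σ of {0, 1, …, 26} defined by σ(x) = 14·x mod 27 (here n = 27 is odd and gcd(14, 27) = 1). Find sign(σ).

-1

Trace 20: π^k(20) = [20, 10, 5, 16, 8, 4, 2] for k=0..6.
4 cycles of lengths [18, 6, 2, 1].
sign(π) = (−1)^{n − #cycles} = (−1)^{27−4} = (−1)^23 = -1.
Via Zolotarev, sign(π_{14}) = (14|27) = -1.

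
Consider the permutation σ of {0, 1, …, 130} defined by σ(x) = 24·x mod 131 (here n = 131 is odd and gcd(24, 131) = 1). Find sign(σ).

-1

Trace 68: π^k(68) = [68, 60, 130, 107, 79, 62, 47] for k=0..6.
π_24 has 6 disjoint cycles with lengths [26, 26, 26, 26, 26, 1] on {0,…,130}.
131 − 6 = 125 transpositions; sign(π) = (−1)^125 = -1.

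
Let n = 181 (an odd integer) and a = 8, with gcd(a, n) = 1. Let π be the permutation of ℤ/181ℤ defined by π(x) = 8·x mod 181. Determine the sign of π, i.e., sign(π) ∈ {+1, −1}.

-1

Orbit of 141 under x↦8x: [141, 42, 155, 154, 146, 82, 113]… (length divides ord_181(8)).
π_8 has 4 disjoint cycles with lengths [60, 60, 60, 1] on {0,…,180}.
With 4 cycles on 181 points, sign = (−1)^{181−4} = -1.
Zolotarev: (8|181) = -1, matching the cycle-count sign.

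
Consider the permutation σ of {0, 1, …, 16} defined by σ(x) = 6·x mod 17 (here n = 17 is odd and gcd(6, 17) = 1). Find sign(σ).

Start at x=12: 12 → 4 → 7 → 8 → 14 → 16 → 11 → … (one orbit).
Decompose π into cycles: lengths [16, 1] (2 cycles, including the fixed point 0).
n − c = 17 − 2 = 15; sign = (−1)^15 = -1.
Zolotarev: (6|17) = -1, matching the cycle-count sign.

-1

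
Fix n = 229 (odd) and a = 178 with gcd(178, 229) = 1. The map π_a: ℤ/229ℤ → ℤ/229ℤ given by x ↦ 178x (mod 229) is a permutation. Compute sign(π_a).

Trace 168: π^k(168) = [168, 134, 36, 225, 204, 130, 11] for k=0..6.
The orbit structure of x ↦ 178x mod 229: 3 orbits of sizes [114, 114, 1].
229 − 3 = 226 transpositions; sign(π) = (−1)^226 = +1.

+1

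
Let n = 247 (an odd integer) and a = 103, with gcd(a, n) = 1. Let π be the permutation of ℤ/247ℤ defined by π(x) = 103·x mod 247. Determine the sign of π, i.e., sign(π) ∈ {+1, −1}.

-1

Trace 235: π^k(235) = [235, 246, 144, 12, 1, 103] for k=0..5.
46 cycles of lengths [6, 6, 6, 6, 6, 6, 6, 6, 6, 6, 6, 6, 6, 6, 6, 6, 6, 6, 6, 6, 6, 6, 6, 6, 6, 6, 6, 6, 6, 6, 6, 6, 6, 6, 6, 6, 6, 6, 6, 2, 2, 2, 2, 2, 2, 1].
Σ(ℓ_i−1) = 247−46 = 201; sign = (−1)^201 = -1.
Zolotarev: (103|247) = -1, matching the cycle-count sign.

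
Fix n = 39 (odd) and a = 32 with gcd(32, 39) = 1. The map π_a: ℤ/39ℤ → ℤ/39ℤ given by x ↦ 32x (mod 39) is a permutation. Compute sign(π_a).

Orbit of 1 under x↦32x: [1, 32, 10, 8, 22, 2, 25]… (length divides ord_39(32)).
Cycle lengths of π_32 on ℤ/39ℤ: [12, 12, 12, 2, 1]; 5 cycles in total.
Σ(ℓ_i−1) = 39−5 = 34; sign = (−1)^34 = +1.
Zolotarev: (32|39) = +1, matching the cycle-count sign.

+1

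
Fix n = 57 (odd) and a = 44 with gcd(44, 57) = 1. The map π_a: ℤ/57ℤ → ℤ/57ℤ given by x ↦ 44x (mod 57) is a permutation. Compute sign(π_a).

-1

Orbit of 17 under x↦44x: [17, 7, 23, 43, 11, 28, 35]… (length divides ord_57(44)).
The orbit structure of x ↦ 44x mod 57: 6 orbits of sizes [18, 18, 9, 9, 2, 1].
Σ(ℓ_i−1) = 57−6 = 51; sign = (−1)^51 = -1.
Zolotarev: (44|57) = -1, matching the cycle-count sign.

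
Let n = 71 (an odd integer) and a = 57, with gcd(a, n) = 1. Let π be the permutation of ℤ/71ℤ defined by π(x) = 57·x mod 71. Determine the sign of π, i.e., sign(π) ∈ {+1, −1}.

Start at x=54: 54 → 25 → 5 → 1 → 57 → 54 (one orbit).
Cycle type of π: 5×14 + 1; total 15 cycles.
With 15 cycles on 71 points, sign = (−1)^{71−15} = +1.
Zolotarev: (57|71) = +1, matching the cycle-count sign.

+1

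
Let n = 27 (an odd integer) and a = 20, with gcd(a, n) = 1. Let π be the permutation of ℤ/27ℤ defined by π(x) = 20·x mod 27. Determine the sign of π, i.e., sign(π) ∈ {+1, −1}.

Trace 14: π^k(14) = [14, 10, 11, 4, 26, 7, 5] for k=0..6.
The orbit structure of x ↦ 20x mod 27: 4 orbits of sizes [18, 6, 2, 1].
n − c = 27 − 4 = 23; sign = (−1)^23 = -1.

-1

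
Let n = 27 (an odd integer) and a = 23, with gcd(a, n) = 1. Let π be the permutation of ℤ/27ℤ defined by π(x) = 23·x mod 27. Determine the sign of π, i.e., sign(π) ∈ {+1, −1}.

Orbit of 1 under x↦23x: [1, 23, 16, 17, 13, 2, 19]… (length divides ord_27(23)).
Cycle lengths of π_23 on ℤ/27ℤ: [18, 6, 2, 1]; 4 cycles in total.
27 − 4 = 23 transpositions; sign(π) = (−1)^23 = -1.
Via Zolotarev, sign(π_{23}) = (23|27) = -1.

-1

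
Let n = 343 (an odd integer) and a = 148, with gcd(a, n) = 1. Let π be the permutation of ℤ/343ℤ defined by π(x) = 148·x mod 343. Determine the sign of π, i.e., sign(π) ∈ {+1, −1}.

Start at x=50: 50 → 197 → 1 → 148 → 295 → 99 → 246 → 50 (one orbit).
Cycle lengths of π_148 on ℤ/343ℤ: [7, 7, 7, 7, 7, 7, 7, 7, 7, 7, 7, 7, 7, 7, 7, 7, 7, 7, 7, 7, 7, 7, 7, 7, 7, 7, 7, 7, 7, 7, 7, 7, 7, 7, 7, 7, 7, 7, 7, 7, 7, 7, 1, 1, 1, 1, 1, 1, 1, 1, 1, 1, 1, 1, 1, 1, 1, 1, 1, 1, 1, 1, 1, 1, 1, 1, 1, 1, 1, 1, 1, 1, 1, 1, 1, 1, 1, 1, 1, 1, 1, 1, 1, 1, 1, 1, 1, 1, 1, 1, 1]; 91 cycles in total.
91 cycles on 343: each ℓ→(−1)^(ℓ−1), product (−1)^252 = +1.

+1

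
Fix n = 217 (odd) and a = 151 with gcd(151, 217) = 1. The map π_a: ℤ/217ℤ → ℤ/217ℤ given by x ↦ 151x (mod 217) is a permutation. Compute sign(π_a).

Trace 190: π^k(190) = [190, 46, 2, 85, 32, 58, 78] for k=0..6.
π_151 has 12 disjoint cycles with lengths [30, 30, 30, 30, 30, 30, 10, 10, 10, 3, 3, 1] on {0,…,216}.
n − c = 217 − 12 = 205; sign = (−1)^205 = -1.
Zolotarev: (151|217) = -1, matching the cycle-count sign.

-1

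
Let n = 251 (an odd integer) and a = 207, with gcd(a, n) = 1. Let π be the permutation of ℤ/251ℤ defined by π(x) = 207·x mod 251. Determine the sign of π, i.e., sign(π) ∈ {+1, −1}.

Trace 48: π^k(48) = [48, 147, 58, 209, 91, 12, 225] for k=0..6.
3 cycles of lengths [125, 125, 1].
n − c = 251 − 3 = 248; sign = (−1)^248 = +1.
Via Zolotarev, sign(π_{207}) = (207|251) = +1.

+1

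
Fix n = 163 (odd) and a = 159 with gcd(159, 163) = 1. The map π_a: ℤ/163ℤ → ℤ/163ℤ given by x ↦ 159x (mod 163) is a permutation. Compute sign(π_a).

Orbit of 161 under x↦159x: [161, 8, 131, 128, 140, 92, 121]… (length divides ord_163(159)).
Cycle type of π: 162 + 1; total 2 cycles.
Σ(ℓ_i−1) = 163−2 = 161; sign = (−1)^161 = -1.
(159|163)_J = -1 (Zolotarev's lemma cross-check).

-1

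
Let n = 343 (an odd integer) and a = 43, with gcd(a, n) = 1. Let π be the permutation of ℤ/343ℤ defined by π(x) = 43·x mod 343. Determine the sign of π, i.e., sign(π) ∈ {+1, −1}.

Orbit of 295 under x↦43x: [295, 337, 85, 225, 71, 309, 253]… (length divides ord_343(43)).
π_43 has 19 disjoint cycles with lengths [49, 49, 49, 49, 49, 49, 7, 7, 7, 7, 7, 7, 1, 1, 1, 1, 1, 1, 1] on {0,…,342}.
With 19 cycles on 343 points, sign = (−1)^{343−19} = +1.
The Jacobi symbol (43|343) = +1 (Zolotarev) agrees.

+1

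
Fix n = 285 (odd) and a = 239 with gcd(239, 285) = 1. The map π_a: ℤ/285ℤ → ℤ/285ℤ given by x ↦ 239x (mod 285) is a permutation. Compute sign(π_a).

-1

Trace 239: π^k(239) = [239, 121, 134, 106, 254, 1] for k=0..5.
Cycle type of π: 6×42 + 3×6 + 2×7 + 1; total 56 cycles.
Σ(ℓ_i−1) = 285−56 = 229; sign = (−1)^229 = -1.
(239|285)_J = -1 (Zolotarev's lemma cross-check).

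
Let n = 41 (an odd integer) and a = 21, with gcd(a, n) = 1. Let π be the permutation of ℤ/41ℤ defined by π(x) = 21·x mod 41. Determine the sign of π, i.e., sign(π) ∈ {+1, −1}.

+1

Trace 25: π^k(25) = [25, 33, 37, 39, 40, 20, 10] for k=0..6.
π_21 has 3 disjoint cycles with lengths [20, 20, 1] on {0,…,40}.
41 − 3 = 38 transpositions; sign(π) = (−1)^38 = +1.
Check: (21/41) = +1 by Zolotarev.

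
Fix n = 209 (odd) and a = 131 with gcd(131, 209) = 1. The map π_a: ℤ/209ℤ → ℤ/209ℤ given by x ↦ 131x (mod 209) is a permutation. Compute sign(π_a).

Trace 188: π^k(188) = [188, 175, 144, 54, 177, 197, 100] for k=0..6.
Decompose π into cycles: lengths [18, 18, 18, 18, 18, 18, 18, 18, 18, 18, 9, 9, 2, 2, 2, 2, 2, 1] (18 cycles, including the fixed point 0).
209 − 18 = 191 transpositions; sign(π) = (−1)^191 = -1.

-1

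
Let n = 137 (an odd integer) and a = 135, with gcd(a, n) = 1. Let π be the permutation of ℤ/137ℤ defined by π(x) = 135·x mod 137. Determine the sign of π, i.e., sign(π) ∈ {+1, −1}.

+1

Trace 32: π^k(32) = [32, 73, 128, 18, 101, 72, 130] for k=0..6.
Decompose π into cycles: lengths [68, 68, 1] (3 cycles, including the fixed point 0).
With 3 cycles on 137 points, sign = (−1)^{137−3} = +1.
Zolotarev: (135|137) = +1, matching the cycle-count sign.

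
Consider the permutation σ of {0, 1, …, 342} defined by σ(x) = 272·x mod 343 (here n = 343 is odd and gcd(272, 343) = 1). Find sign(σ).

Start at x=99: 99 → 174 → 337 → 83 → 281 → 286 → 274 → … (one orbit).
π_272 has 10 disjoint cycles with lengths [98, 98, 98, 14, 14, 14, 2, 2, 2, 1] on {0,…,342}.
With 10 cycles on 343 points, sign = (−1)^{343−10} = -1.

-1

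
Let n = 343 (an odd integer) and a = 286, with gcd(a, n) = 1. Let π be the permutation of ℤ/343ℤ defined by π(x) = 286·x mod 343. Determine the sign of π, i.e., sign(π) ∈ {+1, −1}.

-1

Start at x=8: 8 → 230 → 267 → 216 → 36 → 6 → 1 → … (one orbit).
10 cycles of lengths [98, 98, 98, 14, 14, 14, 2, 2, 2, 1].
sign(π) = (−1)^{n − #cycles} = (−1)^{343−10} = (−1)^333 = -1.
Check: (286/343) = -1 by Zolotarev.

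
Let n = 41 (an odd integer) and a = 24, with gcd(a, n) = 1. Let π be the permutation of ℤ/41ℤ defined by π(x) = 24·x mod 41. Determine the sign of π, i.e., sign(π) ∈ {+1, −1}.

-1

Orbit of 19 under x↦24x: [19, 5, 38, 10, 35, 20, 29]… (length divides ord_41(24)).
2 cycles of lengths [40, 1].
sign(π) = (−1)^{n − #cycles} = (−1)^{41−2} = (−1)^39 = -1.
Check: (24/41) = -1 by Zolotarev.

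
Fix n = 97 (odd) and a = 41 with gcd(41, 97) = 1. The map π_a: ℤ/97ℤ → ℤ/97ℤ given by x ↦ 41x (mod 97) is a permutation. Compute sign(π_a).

-1

Orbit of 86 under x↦41x: [86, 34, 36, 21, 85, 90, 4]… (length divides ord_97(41)).
Decompose π into cycles: lengths [96, 1] (2 cycles, including the fixed point 0).
n − c = 97 − 2 = 95; sign = (−1)^95 = -1.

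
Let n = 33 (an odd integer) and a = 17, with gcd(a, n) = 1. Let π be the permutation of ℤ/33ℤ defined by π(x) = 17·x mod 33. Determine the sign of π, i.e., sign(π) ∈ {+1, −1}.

Start at x=25: 25 → 29 → 31 → 32 → 16 → 8 → 4 → … (one orbit).
π_17 has 5 disjoint cycles with lengths [10, 10, 10, 2, 1] on {0,…,32}.
Σ(ℓ_i−1) = 33−5 = 28; sign = (−1)^28 = +1.
Check: (17/33) = +1 by Zolotarev.

+1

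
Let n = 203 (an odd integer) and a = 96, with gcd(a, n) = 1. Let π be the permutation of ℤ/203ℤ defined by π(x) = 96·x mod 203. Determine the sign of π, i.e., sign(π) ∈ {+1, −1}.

-1

Start at x=53: 53 → 13 → 30 → 38 → 197 → 33 → 123 → … (one orbit).
Decompose π into cycles: lengths [42, 42, 42, 42, 14, 14, 6, 1] (8 cycles, including the fixed point 0).
sign(π) = (−1)^{n − #cycles} = (−1)^{203−8} = (−1)^195 = -1.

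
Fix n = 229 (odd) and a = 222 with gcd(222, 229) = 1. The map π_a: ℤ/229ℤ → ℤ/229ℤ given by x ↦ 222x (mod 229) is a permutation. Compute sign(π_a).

Start at x=145: 145 → 130 → 6 → 187 → 65 → 3 → 208 → … (one orbit).
Cycle type of π: 228 + 1; total 2 cycles.
2 cycles on 229: each ℓ→(−1)^(ℓ−1), product (−1)^227 = -1.

-1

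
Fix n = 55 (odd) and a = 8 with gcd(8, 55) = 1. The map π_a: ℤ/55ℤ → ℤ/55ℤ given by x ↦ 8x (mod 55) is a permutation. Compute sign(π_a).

+1

Trace 7: π^k(7) = [7, 1, 8, 9, 17, 26, 43] for k=0..6.
Decompose π into cycles: lengths [20, 20, 10, 4, 1] (5 cycles, including the fixed point 0).
sign(π) = (−1)^{n − #cycles} = (−1)^{55−5} = (−1)^50 = +1.
The Jacobi symbol (8|55) = +1 (Zolotarev) agrees.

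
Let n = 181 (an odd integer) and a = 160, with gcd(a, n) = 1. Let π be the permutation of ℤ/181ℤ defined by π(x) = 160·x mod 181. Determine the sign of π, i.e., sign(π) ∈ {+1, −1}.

-1

Start at x=79: 79 → 151 → 87 → 164 → 176 → 105 → 148 → … (one orbit).
The orbit structure of x ↦ 160x mod 181: 2 orbits of sizes [180, 1].
n − c = 181 − 2 = 179; sign = (−1)^179 = -1.
(160|181)_J = -1 (Zolotarev's lemma cross-check).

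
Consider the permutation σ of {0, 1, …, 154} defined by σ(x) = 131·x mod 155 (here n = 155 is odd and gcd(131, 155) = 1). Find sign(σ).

Orbit of 126 under x↦131x: [126, 76, 36, 66, 121, 41, 101]… (length divides ord_155(131)).
15 cycles of lengths [15, 15, 15, 15, 15, 15, 15, 15, 15, 15, 1, 1, 1, 1, 1].
sign(π) = (−1)^{n − #cycles} = (−1)^{155−15} = (−1)^140 = +1.

+1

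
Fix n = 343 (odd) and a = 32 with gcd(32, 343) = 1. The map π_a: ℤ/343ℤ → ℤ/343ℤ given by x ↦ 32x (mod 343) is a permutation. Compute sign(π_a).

Start at x=186: 186 → 121 → 99 → 81 → 191 → 281 → 74 → … (one orbit).
Cycle lengths of π_32 on ℤ/343ℤ: [147, 147, 21, 21, 3, 3, 1]; 7 cycles in total.
n − c = 343 − 7 = 336; sign = (−1)^336 = +1.

+1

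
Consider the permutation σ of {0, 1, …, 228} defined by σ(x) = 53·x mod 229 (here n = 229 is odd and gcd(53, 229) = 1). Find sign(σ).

+1

Trace 60: π^k(60) = [60, 203, 225, 17, 214, 121, 1] for k=0..6.
Cycle type of π: 19×12 + 1; total 13 cycles.
With 13 cycles on 229 points, sign = (−1)^{229−13} = +1.
The Jacobi symbol (53|229) = +1 (Zolotarev) agrees.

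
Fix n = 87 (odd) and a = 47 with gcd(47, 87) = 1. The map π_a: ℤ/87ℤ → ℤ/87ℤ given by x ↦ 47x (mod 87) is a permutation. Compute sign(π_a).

Trace 17: π^k(17) = [17, 16, 56, 22, 77, 52, 8] for k=0..6.
Cycle type of π: 28×3 + 2 + 1; total 5 cycles.
n − c = 87 − 5 = 82; sign = (−1)^82 = +1.

+1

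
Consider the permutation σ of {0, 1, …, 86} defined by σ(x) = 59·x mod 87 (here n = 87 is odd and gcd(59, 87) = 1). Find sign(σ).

-1

Trace 59: π^k(59) = [59, 1] for k=0..1.
The orbit structure of x ↦ 59x mod 87: 58 orbits of sizes [2, 2, 2, 2, 2, 2, 2, 2, 2, 2, 2, 2, 2, 2, 2, 2, 2, 2, 2, 2, 2, 2, 2, 2, 2, 2, 2, 2, 2, 1, 1, 1, 1, 1, 1, 1, 1, 1, 1, 1, 1, 1, 1, 1, 1, 1, 1, 1, 1, 1, 1, 1, 1, 1, 1, 1, 1, 1].
Σ(ℓ_i−1) = 87−58 = 29; sign = (−1)^29 = -1.
Check: (59/87) = -1 by Zolotarev.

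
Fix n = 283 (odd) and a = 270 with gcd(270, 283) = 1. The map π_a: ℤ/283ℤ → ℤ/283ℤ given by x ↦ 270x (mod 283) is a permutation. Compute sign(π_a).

-1

Trace 137: π^k(137) = [137, 200, 230, 123, 99, 128, 34] for k=0..6.
The orbit structure of x ↦ 270x mod 283: 2 orbits of sizes [282, 1].
Σ(ℓ_i−1) = 283−2 = 281; sign = (−1)^281 = -1.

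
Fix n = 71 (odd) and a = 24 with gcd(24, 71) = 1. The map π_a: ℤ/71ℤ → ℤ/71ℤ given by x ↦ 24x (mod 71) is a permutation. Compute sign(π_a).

+1

Start at x=36: 36 → 12 → 4 → 25 → 32 → 58 → 43 → … (one orbit).
3 cycles of lengths [35, 35, 1].
Σ(ℓ_i−1) = 71−3 = 68; sign = (−1)^68 = +1.
(24|71)_J = +1 (Zolotarev's lemma cross-check).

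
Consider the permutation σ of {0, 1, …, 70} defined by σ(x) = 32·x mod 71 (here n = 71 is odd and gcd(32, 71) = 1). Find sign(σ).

Trace 48: π^k(48) = [48, 45, 20, 1, 32, 30, 37] for k=0..6.
11 cycles of lengths [7, 7, 7, 7, 7, 7, 7, 7, 7, 7, 1].
With 11 cycles on 71 points, sign = (−1)^{71−11} = +1.
Check: (32/71) = +1 by Zolotarev.

+1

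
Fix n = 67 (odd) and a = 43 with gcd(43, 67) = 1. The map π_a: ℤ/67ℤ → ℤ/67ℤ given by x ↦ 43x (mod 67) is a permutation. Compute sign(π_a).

-1

Start at x=59: 59 → 58 → 15 → 42 → 64 → 5 → 14 → … (one orbit).
4 cycles of lengths [22, 22, 22, 1].
4 cycles on 67: each ℓ→(−1)^(ℓ−1), product (−1)^63 = -1.
The Jacobi symbol (43|67) = -1 (Zolotarev) agrees.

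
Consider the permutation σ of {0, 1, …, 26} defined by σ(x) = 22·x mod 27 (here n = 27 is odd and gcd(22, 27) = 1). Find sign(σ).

Start at x=16: 16 → 1 → 22 → 25 → 10 → 4 → 7 → … (one orbit).
Cycle lengths of π_22 on ℤ/27ℤ: [9, 9, 3, 3, 1, 1, 1]; 7 cycles in total.
7 cycles on 27: each ℓ→(−1)^(ℓ−1), product (−1)^20 = +1.
Check: (22/27) = +1 by Zolotarev.

+1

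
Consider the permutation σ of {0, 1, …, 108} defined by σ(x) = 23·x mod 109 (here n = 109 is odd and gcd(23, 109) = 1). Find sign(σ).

-1

Start at x=77: 77 → 27 → 76 → 4 → 92 → 45 → 54 → … (one orbit).
Decompose π into cycles: lengths [36, 36, 36, 1] (4 cycles, including the fixed point 0).
109 − 4 = 105 transpositions; sign(π) = (−1)^105 = -1.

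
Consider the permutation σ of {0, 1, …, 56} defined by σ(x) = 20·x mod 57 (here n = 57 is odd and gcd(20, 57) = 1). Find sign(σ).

-1

Orbit of 1 under x↦20x: [1, 20]… (length divides ord_57(20)).
Cycle type of π: 2×19 + 1×19; total 38 cycles.
57 − 38 = 19 transpositions; sign(π) = (−1)^19 = -1.
Via Zolotarev, sign(π_{20}) = (20|57) = -1.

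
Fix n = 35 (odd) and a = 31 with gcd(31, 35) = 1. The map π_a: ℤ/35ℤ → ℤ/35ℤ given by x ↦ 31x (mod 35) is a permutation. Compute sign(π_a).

-1

Trace 11: π^k(11) = [11, 26, 1, 31, 16, 6] for k=0..5.
10 cycles of lengths [6, 6, 6, 6, 6, 1, 1, 1, 1, 1].
sign(π) = (−1)^{n − #cycles} = (−1)^{35−10} = (−1)^25 = -1.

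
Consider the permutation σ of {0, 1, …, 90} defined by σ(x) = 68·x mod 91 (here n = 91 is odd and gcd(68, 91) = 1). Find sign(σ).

Start at x=68: 68 → 74 → 27 → 16 → 87 → 1 → 68 (one orbit).
The orbit structure of x ↦ 68x mod 91: 18 orbits of sizes [6, 6, 6, 6, 6, 6, 6, 6, 6, 6, 6, 6, 6, 3, 3, 3, 3, 1].
sign(π) = (−1)^{n − #cycles} = (−1)^{91−18} = (−1)^73 = -1.
(68|91)_J = -1 (Zolotarev's lemma cross-check).

-1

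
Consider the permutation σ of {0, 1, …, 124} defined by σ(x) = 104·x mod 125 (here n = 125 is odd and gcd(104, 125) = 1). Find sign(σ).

Start at x=56: 56 → 74 → 71 → 9 → 61 → 94 → 26 → … (one orbit).
Decompose π into cycles: lengths [50, 50, 10, 10, 2, 2, 1] (7 cycles, including the fixed point 0).
n − c = 125 − 7 = 118; sign = (−1)^118 = +1.
Via Zolotarev, sign(π_{104}) = (104|125) = +1.

+1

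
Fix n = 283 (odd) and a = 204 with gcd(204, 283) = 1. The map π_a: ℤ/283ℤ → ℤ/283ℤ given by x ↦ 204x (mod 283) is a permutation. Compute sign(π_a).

Trace 152: π^k(152) = [152, 161, 16, 151, 240, 1, 204] for k=0..6.
Cycle type of π: 47×6 + 1; total 7 cycles.
283 − 7 = 276 transpositions; sign(π) = (−1)^276 = +1.
Check: (204/283) = +1 by Zolotarev.

+1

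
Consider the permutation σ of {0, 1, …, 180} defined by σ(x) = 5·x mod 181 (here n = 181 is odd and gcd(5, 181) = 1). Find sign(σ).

Orbit of 125 under x↦5x: [125, 82, 48, 59, 114, 27, 135]… (length divides ord_181(5)).
13 cycles of lengths [15, 15, 15, 15, 15, 15, 15, 15, 15, 15, 15, 15, 1].
n − c = 181 − 13 = 168; sign = (−1)^168 = +1.
The Jacobi symbol (5|181) = +1 (Zolotarev) agrees.

+1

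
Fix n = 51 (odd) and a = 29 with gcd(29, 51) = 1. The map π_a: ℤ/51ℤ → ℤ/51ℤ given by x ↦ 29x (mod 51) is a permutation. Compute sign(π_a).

+1

Start at x=20: 20 → 19 → 41 → 16 → 5 → 43 → 23 → … (one orbit).
π_29 has 5 disjoint cycles with lengths [16, 16, 16, 2, 1] on {0,…,50}.
5 cycles on 51: each ℓ→(−1)^(ℓ−1), product (−1)^46 = +1.
Zolotarev: (29|51) = +1, matching the cycle-count sign.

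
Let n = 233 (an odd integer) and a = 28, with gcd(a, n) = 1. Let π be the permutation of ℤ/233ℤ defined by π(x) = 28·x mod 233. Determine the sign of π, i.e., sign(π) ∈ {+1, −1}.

Start at x=30: 30 → 141 → 220 → 102 → 60 → 49 → 207 → … (one orbit).
Decompose π into cycles: lengths [116, 116, 1] (3 cycles, including the fixed point 0).
sign(π) = (−1)^{n − #cycles} = (−1)^{233−3} = (−1)^230 = +1.
(28|233)_J = +1 (Zolotarev's lemma cross-check).

+1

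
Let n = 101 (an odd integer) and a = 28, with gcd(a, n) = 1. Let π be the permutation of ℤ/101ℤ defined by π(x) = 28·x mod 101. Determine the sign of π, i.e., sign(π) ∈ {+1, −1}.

Trace 83: π^k(83) = [83, 1, 28, 77, 35, 71, 69] for k=0..6.
Cycle type of π: 100 + 1; total 2 cycles.
n − c = 101 − 2 = 99; sign = (−1)^99 = -1.
(28|101)_J = -1 (Zolotarev's lemma cross-check).

-1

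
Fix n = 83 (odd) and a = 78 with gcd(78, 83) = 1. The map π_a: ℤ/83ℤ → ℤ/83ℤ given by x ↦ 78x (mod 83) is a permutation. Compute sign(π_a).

Orbit of 1 under x↦78x: [1, 78, 25, 41, 44, 29, 21]… (length divides ord_83(78)).
Decompose π into cycles: lengths [41, 41, 1] (3 cycles, including the fixed point 0).
Σ(ℓ_i−1) = 83−3 = 80; sign = (−1)^80 = +1.

+1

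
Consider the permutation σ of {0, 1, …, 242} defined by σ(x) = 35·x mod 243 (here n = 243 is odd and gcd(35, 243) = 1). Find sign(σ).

-1

Trace 197: π^k(197) = [197, 91, 26, 181, 17, 109, 170] for k=0..6.
Cycle type of π: 54×3 + 18×3 + 6×3 + 2×4 + 1; total 14 cycles.
With 14 cycles on 243 points, sign = (−1)^{243−14} = -1.
(35|243)_J = -1 (Zolotarev's lemma cross-check).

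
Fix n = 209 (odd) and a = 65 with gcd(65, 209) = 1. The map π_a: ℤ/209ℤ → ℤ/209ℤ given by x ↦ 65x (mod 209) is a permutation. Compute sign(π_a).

+1

Start at x=208: 208 → 144 → 164 → 1 → 65 → 45 → 208 (one orbit).
Cycle lengths of π_65 on ℤ/209ℤ: [6, 6, 6, 6, 6, 6, 6, 6, 6, 6, 6, 6, 6, 6, 6, 6, 6, 6, 6, 6, 6, 6, 6, 6, 6, 6, 6, 6, 6, 6, 6, 6, 6, 2, 2, 2, 2, 2, 1]; 39 cycles in total.
39 cycles on 209: each ℓ→(−1)^(ℓ−1), product (−1)^170 = +1.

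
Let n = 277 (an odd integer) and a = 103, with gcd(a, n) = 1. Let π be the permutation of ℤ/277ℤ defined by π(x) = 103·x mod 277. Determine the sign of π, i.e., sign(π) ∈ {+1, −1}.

-1

Start at x=133: 133 → 126 → 236 → 209 → 198 → 173 → 91 → … (one orbit).
The orbit structure of x ↦ 103x mod 277: 2 orbits of sizes [276, 1].
2 cycles on 277: each ℓ→(−1)^(ℓ−1), product (−1)^275 = -1.
The Jacobi symbol (103|277) = -1 (Zolotarev) agrees.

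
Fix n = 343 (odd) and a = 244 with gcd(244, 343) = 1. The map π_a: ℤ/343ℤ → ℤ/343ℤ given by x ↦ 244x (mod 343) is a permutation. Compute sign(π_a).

-1

Start at x=148: 148 → 97 → 1 → 244 → 197 → 48 → 50 → … (one orbit).
Cycle lengths of π_244 on ℤ/343ℤ: [14, 14, 14, 14, 14, 14, 14, 14, 14, 14, 14, 14, 14, 14, 14, 14, 14, 14, 14, 14, 14, 2, 2, 2, 2, 2, 2, 2, 2, 2, 2, 2, 2, 2, 2, 2, 2, 2, 2, 2, 2, 2, 2, 2, 2, 1]; 46 cycles in total.
sign(π) = (−1)^{n − #cycles} = (−1)^{343−46} = (−1)^297 = -1.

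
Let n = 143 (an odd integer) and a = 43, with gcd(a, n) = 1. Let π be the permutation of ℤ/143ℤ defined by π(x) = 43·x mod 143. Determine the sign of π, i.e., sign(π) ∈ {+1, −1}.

-1

Start at x=133: 133 → 142 → 100 → 10 → 1 → 43 → 133 (one orbit).
π_43 has 28 disjoint cycles with lengths [6, 6, 6, 6, 6, 6, 6, 6, 6, 6, 6, 6, 6, 6, 6, 6, 6, 6, 6, 6, 6, 6, 2, 2, 2, 2, 2, 1] on {0,…,142}.
With 28 cycles on 143 points, sign = (−1)^{143−28} = -1.
(43|143)_J = -1 (Zolotarev's lemma cross-check).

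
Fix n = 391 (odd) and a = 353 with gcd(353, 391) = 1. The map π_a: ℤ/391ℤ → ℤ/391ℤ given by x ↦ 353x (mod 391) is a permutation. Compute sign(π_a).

+1

Orbit of 254 under x↦353x: [254, 123, 18, 98, 186, 361, 358]… (length divides ord_391(353)).
Cycle type of π: 44×8 + 11×2 + 4×4 + 1; total 15 cycles.
With 15 cycles on 391 points, sign = (−1)^{391−15} = +1.
Via Zolotarev, sign(π_{353}) = (353|391) = +1.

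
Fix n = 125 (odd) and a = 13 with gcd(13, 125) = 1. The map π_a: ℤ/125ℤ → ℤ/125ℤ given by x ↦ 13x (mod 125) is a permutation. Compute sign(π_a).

-1

Trace 42: π^k(42) = [42, 46, 98, 24, 62, 56, 103] for k=0..6.
4 cycles of lengths [100, 20, 4, 1].
With 4 cycles on 125 points, sign = (−1)^{125−4} = -1.
Via Zolotarev, sign(π_{13}) = (13|125) = -1.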